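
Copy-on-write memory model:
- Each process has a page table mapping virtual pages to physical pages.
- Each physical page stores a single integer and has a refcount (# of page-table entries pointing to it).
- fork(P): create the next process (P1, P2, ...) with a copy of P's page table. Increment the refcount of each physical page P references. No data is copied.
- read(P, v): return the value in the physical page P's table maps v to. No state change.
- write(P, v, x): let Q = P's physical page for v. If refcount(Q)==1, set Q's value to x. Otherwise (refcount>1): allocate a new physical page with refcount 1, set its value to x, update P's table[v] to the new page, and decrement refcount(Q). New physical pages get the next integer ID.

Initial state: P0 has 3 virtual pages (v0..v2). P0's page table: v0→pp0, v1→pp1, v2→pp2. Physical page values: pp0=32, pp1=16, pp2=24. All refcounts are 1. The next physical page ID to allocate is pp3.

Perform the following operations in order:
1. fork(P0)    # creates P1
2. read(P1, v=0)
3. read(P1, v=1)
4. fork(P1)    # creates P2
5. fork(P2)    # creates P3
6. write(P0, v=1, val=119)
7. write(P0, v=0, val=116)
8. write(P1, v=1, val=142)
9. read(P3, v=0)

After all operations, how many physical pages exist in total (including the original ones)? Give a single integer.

Op 1: fork(P0) -> P1. 3 ppages; refcounts: pp0:2 pp1:2 pp2:2
Op 2: read(P1, v0) -> 32. No state change.
Op 3: read(P1, v1) -> 16. No state change.
Op 4: fork(P1) -> P2. 3 ppages; refcounts: pp0:3 pp1:3 pp2:3
Op 5: fork(P2) -> P3. 3 ppages; refcounts: pp0:4 pp1:4 pp2:4
Op 6: write(P0, v1, 119). refcount(pp1)=4>1 -> COPY to pp3. 4 ppages; refcounts: pp0:4 pp1:3 pp2:4 pp3:1
Op 7: write(P0, v0, 116). refcount(pp0)=4>1 -> COPY to pp4. 5 ppages; refcounts: pp0:3 pp1:3 pp2:4 pp3:1 pp4:1
Op 8: write(P1, v1, 142). refcount(pp1)=3>1 -> COPY to pp5. 6 ppages; refcounts: pp0:3 pp1:2 pp2:4 pp3:1 pp4:1 pp5:1
Op 9: read(P3, v0) -> 32. No state change.

Answer: 6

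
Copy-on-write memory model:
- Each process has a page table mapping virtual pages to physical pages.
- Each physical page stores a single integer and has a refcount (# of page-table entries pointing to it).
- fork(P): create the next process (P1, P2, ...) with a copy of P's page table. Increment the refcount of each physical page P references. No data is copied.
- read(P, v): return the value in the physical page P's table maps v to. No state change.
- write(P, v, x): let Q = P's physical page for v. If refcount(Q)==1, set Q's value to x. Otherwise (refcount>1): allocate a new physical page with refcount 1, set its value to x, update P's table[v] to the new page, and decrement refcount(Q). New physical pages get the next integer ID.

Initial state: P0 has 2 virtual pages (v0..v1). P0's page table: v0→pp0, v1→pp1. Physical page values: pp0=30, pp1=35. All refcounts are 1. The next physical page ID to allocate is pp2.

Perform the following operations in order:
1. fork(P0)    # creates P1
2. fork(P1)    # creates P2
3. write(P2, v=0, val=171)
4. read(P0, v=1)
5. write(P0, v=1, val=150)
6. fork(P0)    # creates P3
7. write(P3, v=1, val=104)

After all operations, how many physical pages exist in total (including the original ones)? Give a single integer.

Answer: 5

Derivation:
Op 1: fork(P0) -> P1. 2 ppages; refcounts: pp0:2 pp1:2
Op 2: fork(P1) -> P2. 2 ppages; refcounts: pp0:3 pp1:3
Op 3: write(P2, v0, 171). refcount(pp0)=3>1 -> COPY to pp2. 3 ppages; refcounts: pp0:2 pp1:3 pp2:1
Op 4: read(P0, v1) -> 35. No state change.
Op 5: write(P0, v1, 150). refcount(pp1)=3>1 -> COPY to pp3. 4 ppages; refcounts: pp0:2 pp1:2 pp2:1 pp3:1
Op 6: fork(P0) -> P3. 4 ppages; refcounts: pp0:3 pp1:2 pp2:1 pp3:2
Op 7: write(P3, v1, 104). refcount(pp3)=2>1 -> COPY to pp4. 5 ppages; refcounts: pp0:3 pp1:2 pp2:1 pp3:1 pp4:1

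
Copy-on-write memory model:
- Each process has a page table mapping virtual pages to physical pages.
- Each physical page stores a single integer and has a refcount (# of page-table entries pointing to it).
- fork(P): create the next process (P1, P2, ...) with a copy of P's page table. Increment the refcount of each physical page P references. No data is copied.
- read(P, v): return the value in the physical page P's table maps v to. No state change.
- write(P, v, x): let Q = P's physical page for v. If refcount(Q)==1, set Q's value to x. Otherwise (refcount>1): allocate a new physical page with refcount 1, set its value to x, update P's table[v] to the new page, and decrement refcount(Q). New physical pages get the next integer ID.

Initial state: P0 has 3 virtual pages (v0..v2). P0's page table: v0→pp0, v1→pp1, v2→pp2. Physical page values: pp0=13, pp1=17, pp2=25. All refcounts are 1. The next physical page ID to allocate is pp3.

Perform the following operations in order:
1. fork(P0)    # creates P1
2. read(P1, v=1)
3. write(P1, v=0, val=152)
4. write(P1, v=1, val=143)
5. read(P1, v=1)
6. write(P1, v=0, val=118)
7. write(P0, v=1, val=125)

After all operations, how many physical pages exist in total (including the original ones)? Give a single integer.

Op 1: fork(P0) -> P1. 3 ppages; refcounts: pp0:2 pp1:2 pp2:2
Op 2: read(P1, v1) -> 17. No state change.
Op 3: write(P1, v0, 152). refcount(pp0)=2>1 -> COPY to pp3. 4 ppages; refcounts: pp0:1 pp1:2 pp2:2 pp3:1
Op 4: write(P1, v1, 143). refcount(pp1)=2>1 -> COPY to pp4. 5 ppages; refcounts: pp0:1 pp1:1 pp2:2 pp3:1 pp4:1
Op 5: read(P1, v1) -> 143. No state change.
Op 6: write(P1, v0, 118). refcount(pp3)=1 -> write in place. 5 ppages; refcounts: pp0:1 pp1:1 pp2:2 pp3:1 pp4:1
Op 7: write(P0, v1, 125). refcount(pp1)=1 -> write in place. 5 ppages; refcounts: pp0:1 pp1:1 pp2:2 pp3:1 pp4:1

Answer: 5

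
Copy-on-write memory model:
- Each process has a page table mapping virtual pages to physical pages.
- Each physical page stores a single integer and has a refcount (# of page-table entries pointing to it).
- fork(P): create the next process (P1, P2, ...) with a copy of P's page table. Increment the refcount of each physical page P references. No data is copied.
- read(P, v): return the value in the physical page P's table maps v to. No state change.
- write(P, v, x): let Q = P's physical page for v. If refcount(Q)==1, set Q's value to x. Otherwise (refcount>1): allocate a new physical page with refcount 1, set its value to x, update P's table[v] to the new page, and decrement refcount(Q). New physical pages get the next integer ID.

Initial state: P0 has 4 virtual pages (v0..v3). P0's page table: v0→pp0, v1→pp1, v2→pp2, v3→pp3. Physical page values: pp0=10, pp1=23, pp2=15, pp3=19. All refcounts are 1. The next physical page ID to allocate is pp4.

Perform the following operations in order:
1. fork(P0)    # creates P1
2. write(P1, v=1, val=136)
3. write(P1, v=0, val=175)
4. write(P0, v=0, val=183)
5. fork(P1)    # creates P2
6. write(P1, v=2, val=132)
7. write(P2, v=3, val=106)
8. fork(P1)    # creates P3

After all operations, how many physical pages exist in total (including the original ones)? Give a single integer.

Op 1: fork(P0) -> P1. 4 ppages; refcounts: pp0:2 pp1:2 pp2:2 pp3:2
Op 2: write(P1, v1, 136). refcount(pp1)=2>1 -> COPY to pp4. 5 ppages; refcounts: pp0:2 pp1:1 pp2:2 pp3:2 pp4:1
Op 3: write(P1, v0, 175). refcount(pp0)=2>1 -> COPY to pp5. 6 ppages; refcounts: pp0:1 pp1:1 pp2:2 pp3:2 pp4:1 pp5:1
Op 4: write(P0, v0, 183). refcount(pp0)=1 -> write in place. 6 ppages; refcounts: pp0:1 pp1:1 pp2:2 pp3:2 pp4:1 pp5:1
Op 5: fork(P1) -> P2. 6 ppages; refcounts: pp0:1 pp1:1 pp2:3 pp3:3 pp4:2 pp5:2
Op 6: write(P1, v2, 132). refcount(pp2)=3>1 -> COPY to pp6. 7 ppages; refcounts: pp0:1 pp1:1 pp2:2 pp3:3 pp4:2 pp5:2 pp6:1
Op 7: write(P2, v3, 106). refcount(pp3)=3>1 -> COPY to pp7. 8 ppages; refcounts: pp0:1 pp1:1 pp2:2 pp3:2 pp4:2 pp5:2 pp6:1 pp7:1
Op 8: fork(P1) -> P3. 8 ppages; refcounts: pp0:1 pp1:1 pp2:2 pp3:3 pp4:3 pp5:3 pp6:2 pp7:1

Answer: 8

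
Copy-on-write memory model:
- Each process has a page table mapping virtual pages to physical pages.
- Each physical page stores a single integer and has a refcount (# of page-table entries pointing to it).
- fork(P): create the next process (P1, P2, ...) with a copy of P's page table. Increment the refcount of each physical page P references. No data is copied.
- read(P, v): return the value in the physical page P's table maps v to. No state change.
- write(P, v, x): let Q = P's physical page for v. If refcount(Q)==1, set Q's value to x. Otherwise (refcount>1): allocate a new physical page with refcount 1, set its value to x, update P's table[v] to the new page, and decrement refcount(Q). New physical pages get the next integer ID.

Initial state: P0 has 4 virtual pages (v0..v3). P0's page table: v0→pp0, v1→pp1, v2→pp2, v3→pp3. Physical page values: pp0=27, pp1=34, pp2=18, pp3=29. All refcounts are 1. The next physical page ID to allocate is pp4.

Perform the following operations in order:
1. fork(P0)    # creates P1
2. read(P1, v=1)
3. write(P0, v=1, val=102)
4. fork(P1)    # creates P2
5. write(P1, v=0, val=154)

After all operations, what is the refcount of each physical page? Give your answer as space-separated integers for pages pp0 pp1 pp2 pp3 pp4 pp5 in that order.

Op 1: fork(P0) -> P1. 4 ppages; refcounts: pp0:2 pp1:2 pp2:2 pp3:2
Op 2: read(P1, v1) -> 34. No state change.
Op 3: write(P0, v1, 102). refcount(pp1)=2>1 -> COPY to pp4. 5 ppages; refcounts: pp0:2 pp1:1 pp2:2 pp3:2 pp4:1
Op 4: fork(P1) -> P2. 5 ppages; refcounts: pp0:3 pp1:2 pp2:3 pp3:3 pp4:1
Op 5: write(P1, v0, 154). refcount(pp0)=3>1 -> COPY to pp5. 6 ppages; refcounts: pp0:2 pp1:2 pp2:3 pp3:3 pp4:1 pp5:1

Answer: 2 2 3 3 1 1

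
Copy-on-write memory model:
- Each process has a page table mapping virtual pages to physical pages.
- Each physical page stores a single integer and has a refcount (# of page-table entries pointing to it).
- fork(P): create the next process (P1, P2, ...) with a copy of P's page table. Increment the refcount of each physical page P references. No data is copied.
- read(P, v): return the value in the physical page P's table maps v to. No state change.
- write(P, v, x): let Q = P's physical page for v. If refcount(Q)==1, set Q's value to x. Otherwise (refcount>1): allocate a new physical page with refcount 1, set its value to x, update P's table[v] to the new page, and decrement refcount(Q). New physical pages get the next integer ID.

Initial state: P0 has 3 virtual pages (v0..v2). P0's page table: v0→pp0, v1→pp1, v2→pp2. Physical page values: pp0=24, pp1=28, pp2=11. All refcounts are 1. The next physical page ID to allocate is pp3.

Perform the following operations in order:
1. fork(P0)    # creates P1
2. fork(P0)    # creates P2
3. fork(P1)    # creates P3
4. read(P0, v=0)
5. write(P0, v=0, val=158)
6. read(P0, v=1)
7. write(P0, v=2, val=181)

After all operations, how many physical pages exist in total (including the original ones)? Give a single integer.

Answer: 5

Derivation:
Op 1: fork(P0) -> P1. 3 ppages; refcounts: pp0:2 pp1:2 pp2:2
Op 2: fork(P0) -> P2. 3 ppages; refcounts: pp0:3 pp1:3 pp2:3
Op 3: fork(P1) -> P3. 3 ppages; refcounts: pp0:4 pp1:4 pp2:4
Op 4: read(P0, v0) -> 24. No state change.
Op 5: write(P0, v0, 158). refcount(pp0)=4>1 -> COPY to pp3. 4 ppages; refcounts: pp0:3 pp1:4 pp2:4 pp3:1
Op 6: read(P0, v1) -> 28. No state change.
Op 7: write(P0, v2, 181). refcount(pp2)=4>1 -> COPY to pp4. 5 ppages; refcounts: pp0:3 pp1:4 pp2:3 pp3:1 pp4:1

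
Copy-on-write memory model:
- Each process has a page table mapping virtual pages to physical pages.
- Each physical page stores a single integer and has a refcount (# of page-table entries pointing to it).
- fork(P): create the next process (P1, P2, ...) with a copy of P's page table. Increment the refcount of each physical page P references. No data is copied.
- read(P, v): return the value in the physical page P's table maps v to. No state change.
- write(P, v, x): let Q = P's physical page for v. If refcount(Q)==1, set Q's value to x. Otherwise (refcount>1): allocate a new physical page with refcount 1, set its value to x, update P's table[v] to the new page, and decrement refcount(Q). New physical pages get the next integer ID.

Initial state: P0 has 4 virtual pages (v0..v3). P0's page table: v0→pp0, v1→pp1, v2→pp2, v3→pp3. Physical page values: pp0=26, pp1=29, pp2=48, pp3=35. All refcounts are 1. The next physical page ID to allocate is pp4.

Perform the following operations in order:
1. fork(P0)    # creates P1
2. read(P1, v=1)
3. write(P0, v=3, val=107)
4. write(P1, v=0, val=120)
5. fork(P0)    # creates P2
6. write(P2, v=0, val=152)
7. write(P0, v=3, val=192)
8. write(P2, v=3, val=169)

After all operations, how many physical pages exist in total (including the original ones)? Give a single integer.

Answer: 8

Derivation:
Op 1: fork(P0) -> P1. 4 ppages; refcounts: pp0:2 pp1:2 pp2:2 pp3:2
Op 2: read(P1, v1) -> 29. No state change.
Op 3: write(P0, v3, 107). refcount(pp3)=2>1 -> COPY to pp4. 5 ppages; refcounts: pp0:2 pp1:2 pp2:2 pp3:1 pp4:1
Op 4: write(P1, v0, 120). refcount(pp0)=2>1 -> COPY to pp5. 6 ppages; refcounts: pp0:1 pp1:2 pp2:2 pp3:1 pp4:1 pp5:1
Op 5: fork(P0) -> P2. 6 ppages; refcounts: pp0:2 pp1:3 pp2:3 pp3:1 pp4:2 pp5:1
Op 6: write(P2, v0, 152). refcount(pp0)=2>1 -> COPY to pp6. 7 ppages; refcounts: pp0:1 pp1:3 pp2:3 pp3:1 pp4:2 pp5:1 pp6:1
Op 7: write(P0, v3, 192). refcount(pp4)=2>1 -> COPY to pp7. 8 ppages; refcounts: pp0:1 pp1:3 pp2:3 pp3:1 pp4:1 pp5:1 pp6:1 pp7:1
Op 8: write(P2, v3, 169). refcount(pp4)=1 -> write in place. 8 ppages; refcounts: pp0:1 pp1:3 pp2:3 pp3:1 pp4:1 pp5:1 pp6:1 pp7:1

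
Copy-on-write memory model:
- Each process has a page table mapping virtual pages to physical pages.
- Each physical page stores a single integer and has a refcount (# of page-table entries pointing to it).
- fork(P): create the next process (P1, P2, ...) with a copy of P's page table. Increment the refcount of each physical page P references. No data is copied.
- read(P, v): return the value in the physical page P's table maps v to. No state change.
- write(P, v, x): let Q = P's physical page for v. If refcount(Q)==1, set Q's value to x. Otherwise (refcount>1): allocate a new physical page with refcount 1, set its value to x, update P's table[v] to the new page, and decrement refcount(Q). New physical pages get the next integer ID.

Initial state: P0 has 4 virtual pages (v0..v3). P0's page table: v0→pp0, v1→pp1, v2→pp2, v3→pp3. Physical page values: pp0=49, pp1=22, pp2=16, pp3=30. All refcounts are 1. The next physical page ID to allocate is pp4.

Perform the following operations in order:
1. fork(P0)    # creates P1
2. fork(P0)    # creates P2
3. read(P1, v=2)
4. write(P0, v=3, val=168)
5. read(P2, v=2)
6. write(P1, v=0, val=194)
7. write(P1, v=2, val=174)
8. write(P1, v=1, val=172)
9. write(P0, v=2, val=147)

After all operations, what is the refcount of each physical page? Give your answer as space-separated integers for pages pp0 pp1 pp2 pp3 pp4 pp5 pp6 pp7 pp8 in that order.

Answer: 2 2 1 2 1 1 1 1 1

Derivation:
Op 1: fork(P0) -> P1. 4 ppages; refcounts: pp0:2 pp1:2 pp2:2 pp3:2
Op 2: fork(P0) -> P2. 4 ppages; refcounts: pp0:3 pp1:3 pp2:3 pp3:3
Op 3: read(P1, v2) -> 16. No state change.
Op 4: write(P0, v3, 168). refcount(pp3)=3>1 -> COPY to pp4. 5 ppages; refcounts: pp0:3 pp1:3 pp2:3 pp3:2 pp4:1
Op 5: read(P2, v2) -> 16. No state change.
Op 6: write(P1, v0, 194). refcount(pp0)=3>1 -> COPY to pp5. 6 ppages; refcounts: pp0:2 pp1:3 pp2:3 pp3:2 pp4:1 pp5:1
Op 7: write(P1, v2, 174). refcount(pp2)=3>1 -> COPY to pp6. 7 ppages; refcounts: pp0:2 pp1:3 pp2:2 pp3:2 pp4:1 pp5:1 pp6:1
Op 8: write(P1, v1, 172). refcount(pp1)=3>1 -> COPY to pp7. 8 ppages; refcounts: pp0:2 pp1:2 pp2:2 pp3:2 pp4:1 pp5:1 pp6:1 pp7:1
Op 9: write(P0, v2, 147). refcount(pp2)=2>1 -> COPY to pp8. 9 ppages; refcounts: pp0:2 pp1:2 pp2:1 pp3:2 pp4:1 pp5:1 pp6:1 pp7:1 pp8:1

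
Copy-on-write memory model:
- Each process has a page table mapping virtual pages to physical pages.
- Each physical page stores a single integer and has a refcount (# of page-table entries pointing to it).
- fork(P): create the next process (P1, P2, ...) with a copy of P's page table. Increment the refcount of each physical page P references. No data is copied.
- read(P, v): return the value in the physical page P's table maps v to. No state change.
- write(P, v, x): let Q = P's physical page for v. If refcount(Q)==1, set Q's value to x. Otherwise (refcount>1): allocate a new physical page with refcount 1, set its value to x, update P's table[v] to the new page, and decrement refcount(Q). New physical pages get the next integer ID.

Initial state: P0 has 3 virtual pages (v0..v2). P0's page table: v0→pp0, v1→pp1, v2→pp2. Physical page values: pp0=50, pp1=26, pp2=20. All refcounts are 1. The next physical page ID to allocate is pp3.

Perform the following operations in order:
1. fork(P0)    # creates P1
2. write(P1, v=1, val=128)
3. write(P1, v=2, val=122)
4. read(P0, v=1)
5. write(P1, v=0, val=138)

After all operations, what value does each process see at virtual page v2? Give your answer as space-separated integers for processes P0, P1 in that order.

Op 1: fork(P0) -> P1. 3 ppages; refcounts: pp0:2 pp1:2 pp2:2
Op 2: write(P1, v1, 128). refcount(pp1)=2>1 -> COPY to pp3. 4 ppages; refcounts: pp0:2 pp1:1 pp2:2 pp3:1
Op 3: write(P1, v2, 122). refcount(pp2)=2>1 -> COPY to pp4. 5 ppages; refcounts: pp0:2 pp1:1 pp2:1 pp3:1 pp4:1
Op 4: read(P0, v1) -> 26. No state change.
Op 5: write(P1, v0, 138). refcount(pp0)=2>1 -> COPY to pp5. 6 ppages; refcounts: pp0:1 pp1:1 pp2:1 pp3:1 pp4:1 pp5:1
P0: v2 -> pp2 = 20
P1: v2 -> pp4 = 122

Answer: 20 122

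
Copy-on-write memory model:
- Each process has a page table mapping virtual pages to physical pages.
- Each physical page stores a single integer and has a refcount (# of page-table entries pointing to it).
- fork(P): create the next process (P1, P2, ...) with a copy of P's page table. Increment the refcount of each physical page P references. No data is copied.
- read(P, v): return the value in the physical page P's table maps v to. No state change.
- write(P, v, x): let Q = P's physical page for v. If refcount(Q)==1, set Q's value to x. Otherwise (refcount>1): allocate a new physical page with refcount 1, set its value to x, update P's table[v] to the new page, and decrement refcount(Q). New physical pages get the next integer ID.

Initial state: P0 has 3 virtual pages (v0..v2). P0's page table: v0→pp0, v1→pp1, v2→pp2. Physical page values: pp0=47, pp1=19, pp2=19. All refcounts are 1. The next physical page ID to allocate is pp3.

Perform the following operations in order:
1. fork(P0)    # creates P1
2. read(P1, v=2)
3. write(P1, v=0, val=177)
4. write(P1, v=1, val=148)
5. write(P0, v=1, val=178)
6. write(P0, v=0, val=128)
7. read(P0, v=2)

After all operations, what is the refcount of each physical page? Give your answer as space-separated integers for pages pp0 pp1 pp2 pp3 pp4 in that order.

Op 1: fork(P0) -> P1. 3 ppages; refcounts: pp0:2 pp1:2 pp2:2
Op 2: read(P1, v2) -> 19. No state change.
Op 3: write(P1, v0, 177). refcount(pp0)=2>1 -> COPY to pp3. 4 ppages; refcounts: pp0:1 pp1:2 pp2:2 pp3:1
Op 4: write(P1, v1, 148). refcount(pp1)=2>1 -> COPY to pp4. 5 ppages; refcounts: pp0:1 pp1:1 pp2:2 pp3:1 pp4:1
Op 5: write(P0, v1, 178). refcount(pp1)=1 -> write in place. 5 ppages; refcounts: pp0:1 pp1:1 pp2:2 pp3:1 pp4:1
Op 6: write(P0, v0, 128). refcount(pp0)=1 -> write in place. 5 ppages; refcounts: pp0:1 pp1:1 pp2:2 pp3:1 pp4:1
Op 7: read(P0, v2) -> 19. No state change.

Answer: 1 1 2 1 1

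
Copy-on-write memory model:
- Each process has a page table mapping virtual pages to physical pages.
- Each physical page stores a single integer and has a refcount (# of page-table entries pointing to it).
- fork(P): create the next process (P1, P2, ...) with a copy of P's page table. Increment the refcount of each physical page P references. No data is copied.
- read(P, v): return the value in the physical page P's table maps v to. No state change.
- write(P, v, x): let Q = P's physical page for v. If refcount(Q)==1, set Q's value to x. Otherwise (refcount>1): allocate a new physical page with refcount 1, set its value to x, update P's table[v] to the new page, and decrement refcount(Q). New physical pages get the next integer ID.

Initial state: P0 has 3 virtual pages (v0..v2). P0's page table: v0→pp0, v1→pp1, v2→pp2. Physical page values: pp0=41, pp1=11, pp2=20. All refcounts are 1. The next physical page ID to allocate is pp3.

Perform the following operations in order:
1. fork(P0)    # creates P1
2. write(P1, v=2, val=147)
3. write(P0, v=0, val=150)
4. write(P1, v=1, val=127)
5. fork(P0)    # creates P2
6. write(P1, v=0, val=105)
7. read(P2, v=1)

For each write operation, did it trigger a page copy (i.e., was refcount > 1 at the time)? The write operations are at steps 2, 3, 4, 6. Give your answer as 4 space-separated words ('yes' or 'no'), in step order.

Op 1: fork(P0) -> P1. 3 ppages; refcounts: pp0:2 pp1:2 pp2:2
Op 2: write(P1, v2, 147). refcount(pp2)=2>1 -> COPY to pp3. 4 ppages; refcounts: pp0:2 pp1:2 pp2:1 pp3:1
Op 3: write(P0, v0, 150). refcount(pp0)=2>1 -> COPY to pp4. 5 ppages; refcounts: pp0:1 pp1:2 pp2:1 pp3:1 pp4:1
Op 4: write(P1, v1, 127). refcount(pp1)=2>1 -> COPY to pp5. 6 ppages; refcounts: pp0:1 pp1:1 pp2:1 pp3:1 pp4:1 pp5:1
Op 5: fork(P0) -> P2. 6 ppages; refcounts: pp0:1 pp1:2 pp2:2 pp3:1 pp4:2 pp5:1
Op 6: write(P1, v0, 105). refcount(pp0)=1 -> write in place. 6 ppages; refcounts: pp0:1 pp1:2 pp2:2 pp3:1 pp4:2 pp5:1
Op 7: read(P2, v1) -> 11. No state change.

yes yes yes no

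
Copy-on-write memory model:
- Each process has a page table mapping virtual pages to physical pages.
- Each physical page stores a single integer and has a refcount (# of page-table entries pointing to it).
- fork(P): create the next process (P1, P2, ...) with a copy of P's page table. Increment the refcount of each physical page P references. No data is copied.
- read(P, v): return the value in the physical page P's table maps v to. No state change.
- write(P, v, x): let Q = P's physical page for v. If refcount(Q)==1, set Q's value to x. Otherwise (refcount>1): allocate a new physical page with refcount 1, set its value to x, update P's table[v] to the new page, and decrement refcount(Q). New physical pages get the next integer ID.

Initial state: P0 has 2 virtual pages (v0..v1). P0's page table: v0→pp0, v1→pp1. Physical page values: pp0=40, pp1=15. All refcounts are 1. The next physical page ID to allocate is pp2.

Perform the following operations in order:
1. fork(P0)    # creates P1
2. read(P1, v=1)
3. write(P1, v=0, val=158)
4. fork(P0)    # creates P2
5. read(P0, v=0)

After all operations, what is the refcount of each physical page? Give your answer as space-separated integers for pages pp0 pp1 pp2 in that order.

Answer: 2 3 1

Derivation:
Op 1: fork(P0) -> P1. 2 ppages; refcounts: pp0:2 pp1:2
Op 2: read(P1, v1) -> 15. No state change.
Op 3: write(P1, v0, 158). refcount(pp0)=2>1 -> COPY to pp2. 3 ppages; refcounts: pp0:1 pp1:2 pp2:1
Op 4: fork(P0) -> P2. 3 ppages; refcounts: pp0:2 pp1:3 pp2:1
Op 5: read(P0, v0) -> 40. No state change.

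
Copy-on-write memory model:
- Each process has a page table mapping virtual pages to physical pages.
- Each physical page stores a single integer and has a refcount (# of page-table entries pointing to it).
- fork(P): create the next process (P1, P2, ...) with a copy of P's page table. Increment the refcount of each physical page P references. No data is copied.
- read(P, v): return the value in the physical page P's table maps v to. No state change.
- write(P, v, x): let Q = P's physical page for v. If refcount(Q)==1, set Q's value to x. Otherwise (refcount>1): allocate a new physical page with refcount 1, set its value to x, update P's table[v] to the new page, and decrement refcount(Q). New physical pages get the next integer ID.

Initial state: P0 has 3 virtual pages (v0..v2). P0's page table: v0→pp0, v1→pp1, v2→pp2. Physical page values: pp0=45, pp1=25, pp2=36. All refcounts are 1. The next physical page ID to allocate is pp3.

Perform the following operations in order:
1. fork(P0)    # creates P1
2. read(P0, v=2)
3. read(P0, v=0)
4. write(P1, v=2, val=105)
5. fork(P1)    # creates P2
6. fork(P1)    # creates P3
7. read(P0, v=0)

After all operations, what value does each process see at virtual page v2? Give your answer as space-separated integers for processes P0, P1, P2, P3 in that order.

Op 1: fork(P0) -> P1. 3 ppages; refcounts: pp0:2 pp1:2 pp2:2
Op 2: read(P0, v2) -> 36. No state change.
Op 3: read(P0, v0) -> 45. No state change.
Op 4: write(P1, v2, 105). refcount(pp2)=2>1 -> COPY to pp3. 4 ppages; refcounts: pp0:2 pp1:2 pp2:1 pp3:1
Op 5: fork(P1) -> P2. 4 ppages; refcounts: pp0:3 pp1:3 pp2:1 pp3:2
Op 6: fork(P1) -> P3. 4 ppages; refcounts: pp0:4 pp1:4 pp2:1 pp3:3
Op 7: read(P0, v0) -> 45. No state change.
P0: v2 -> pp2 = 36
P1: v2 -> pp3 = 105
P2: v2 -> pp3 = 105
P3: v2 -> pp3 = 105

Answer: 36 105 105 105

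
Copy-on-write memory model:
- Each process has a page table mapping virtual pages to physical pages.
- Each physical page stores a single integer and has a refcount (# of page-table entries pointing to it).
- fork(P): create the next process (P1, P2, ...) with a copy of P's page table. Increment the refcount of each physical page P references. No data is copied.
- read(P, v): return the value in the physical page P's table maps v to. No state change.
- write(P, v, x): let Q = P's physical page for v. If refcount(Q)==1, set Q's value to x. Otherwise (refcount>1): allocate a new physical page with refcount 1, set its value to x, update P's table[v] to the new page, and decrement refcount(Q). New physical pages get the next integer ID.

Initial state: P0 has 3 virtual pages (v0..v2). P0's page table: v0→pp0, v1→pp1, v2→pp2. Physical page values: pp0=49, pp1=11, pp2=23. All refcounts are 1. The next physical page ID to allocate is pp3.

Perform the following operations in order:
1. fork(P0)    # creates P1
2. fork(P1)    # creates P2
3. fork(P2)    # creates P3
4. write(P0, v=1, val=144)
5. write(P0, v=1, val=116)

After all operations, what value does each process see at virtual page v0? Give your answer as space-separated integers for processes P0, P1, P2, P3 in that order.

Answer: 49 49 49 49

Derivation:
Op 1: fork(P0) -> P1. 3 ppages; refcounts: pp0:2 pp1:2 pp2:2
Op 2: fork(P1) -> P2. 3 ppages; refcounts: pp0:3 pp1:3 pp2:3
Op 3: fork(P2) -> P3. 3 ppages; refcounts: pp0:4 pp1:4 pp2:4
Op 4: write(P0, v1, 144). refcount(pp1)=4>1 -> COPY to pp3. 4 ppages; refcounts: pp0:4 pp1:3 pp2:4 pp3:1
Op 5: write(P0, v1, 116). refcount(pp3)=1 -> write in place. 4 ppages; refcounts: pp0:4 pp1:3 pp2:4 pp3:1
P0: v0 -> pp0 = 49
P1: v0 -> pp0 = 49
P2: v0 -> pp0 = 49
P3: v0 -> pp0 = 49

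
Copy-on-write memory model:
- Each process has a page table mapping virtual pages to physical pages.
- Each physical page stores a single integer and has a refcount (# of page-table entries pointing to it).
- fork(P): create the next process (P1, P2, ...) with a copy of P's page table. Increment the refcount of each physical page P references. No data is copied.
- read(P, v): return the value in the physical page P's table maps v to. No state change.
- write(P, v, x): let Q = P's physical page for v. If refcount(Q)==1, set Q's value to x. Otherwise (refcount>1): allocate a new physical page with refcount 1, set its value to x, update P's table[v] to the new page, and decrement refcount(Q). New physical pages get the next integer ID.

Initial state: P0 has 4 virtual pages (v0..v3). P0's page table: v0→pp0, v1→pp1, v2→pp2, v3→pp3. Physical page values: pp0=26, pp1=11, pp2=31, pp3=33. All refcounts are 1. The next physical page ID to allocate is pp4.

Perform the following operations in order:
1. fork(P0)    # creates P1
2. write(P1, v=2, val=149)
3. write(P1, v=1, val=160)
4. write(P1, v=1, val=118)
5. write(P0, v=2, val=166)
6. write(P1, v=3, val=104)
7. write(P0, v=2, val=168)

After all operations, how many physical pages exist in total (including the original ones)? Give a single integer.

Op 1: fork(P0) -> P1. 4 ppages; refcounts: pp0:2 pp1:2 pp2:2 pp3:2
Op 2: write(P1, v2, 149). refcount(pp2)=2>1 -> COPY to pp4. 5 ppages; refcounts: pp0:2 pp1:2 pp2:1 pp3:2 pp4:1
Op 3: write(P1, v1, 160). refcount(pp1)=2>1 -> COPY to pp5. 6 ppages; refcounts: pp0:2 pp1:1 pp2:1 pp3:2 pp4:1 pp5:1
Op 4: write(P1, v1, 118). refcount(pp5)=1 -> write in place. 6 ppages; refcounts: pp0:2 pp1:1 pp2:1 pp3:2 pp4:1 pp5:1
Op 5: write(P0, v2, 166). refcount(pp2)=1 -> write in place. 6 ppages; refcounts: pp0:2 pp1:1 pp2:1 pp3:2 pp4:1 pp5:1
Op 6: write(P1, v3, 104). refcount(pp3)=2>1 -> COPY to pp6. 7 ppages; refcounts: pp0:2 pp1:1 pp2:1 pp3:1 pp4:1 pp5:1 pp6:1
Op 7: write(P0, v2, 168). refcount(pp2)=1 -> write in place. 7 ppages; refcounts: pp0:2 pp1:1 pp2:1 pp3:1 pp4:1 pp5:1 pp6:1

Answer: 7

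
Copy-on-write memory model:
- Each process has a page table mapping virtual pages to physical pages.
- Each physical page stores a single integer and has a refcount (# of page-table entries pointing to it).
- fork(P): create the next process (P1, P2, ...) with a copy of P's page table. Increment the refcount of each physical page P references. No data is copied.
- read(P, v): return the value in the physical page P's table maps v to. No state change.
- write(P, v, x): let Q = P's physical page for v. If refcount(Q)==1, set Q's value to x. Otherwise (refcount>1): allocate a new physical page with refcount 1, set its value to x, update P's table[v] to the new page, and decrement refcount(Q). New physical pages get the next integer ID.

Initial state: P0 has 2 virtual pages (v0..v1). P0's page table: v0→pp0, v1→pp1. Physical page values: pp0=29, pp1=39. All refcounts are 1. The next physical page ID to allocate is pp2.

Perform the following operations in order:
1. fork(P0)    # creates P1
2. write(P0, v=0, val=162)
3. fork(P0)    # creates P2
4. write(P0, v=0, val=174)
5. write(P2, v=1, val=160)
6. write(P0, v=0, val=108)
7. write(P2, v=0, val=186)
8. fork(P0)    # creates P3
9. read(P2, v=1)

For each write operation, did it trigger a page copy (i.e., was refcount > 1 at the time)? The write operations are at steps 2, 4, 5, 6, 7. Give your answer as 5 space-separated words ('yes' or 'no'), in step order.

Op 1: fork(P0) -> P1. 2 ppages; refcounts: pp0:2 pp1:2
Op 2: write(P0, v0, 162). refcount(pp0)=2>1 -> COPY to pp2. 3 ppages; refcounts: pp0:1 pp1:2 pp2:1
Op 3: fork(P0) -> P2. 3 ppages; refcounts: pp0:1 pp1:3 pp2:2
Op 4: write(P0, v0, 174). refcount(pp2)=2>1 -> COPY to pp3. 4 ppages; refcounts: pp0:1 pp1:3 pp2:1 pp3:1
Op 5: write(P2, v1, 160). refcount(pp1)=3>1 -> COPY to pp4. 5 ppages; refcounts: pp0:1 pp1:2 pp2:1 pp3:1 pp4:1
Op 6: write(P0, v0, 108). refcount(pp3)=1 -> write in place. 5 ppages; refcounts: pp0:1 pp1:2 pp2:1 pp3:1 pp4:1
Op 7: write(P2, v0, 186). refcount(pp2)=1 -> write in place. 5 ppages; refcounts: pp0:1 pp1:2 pp2:1 pp3:1 pp4:1
Op 8: fork(P0) -> P3. 5 ppages; refcounts: pp0:1 pp1:3 pp2:1 pp3:2 pp4:1
Op 9: read(P2, v1) -> 160. No state change.

yes yes yes no no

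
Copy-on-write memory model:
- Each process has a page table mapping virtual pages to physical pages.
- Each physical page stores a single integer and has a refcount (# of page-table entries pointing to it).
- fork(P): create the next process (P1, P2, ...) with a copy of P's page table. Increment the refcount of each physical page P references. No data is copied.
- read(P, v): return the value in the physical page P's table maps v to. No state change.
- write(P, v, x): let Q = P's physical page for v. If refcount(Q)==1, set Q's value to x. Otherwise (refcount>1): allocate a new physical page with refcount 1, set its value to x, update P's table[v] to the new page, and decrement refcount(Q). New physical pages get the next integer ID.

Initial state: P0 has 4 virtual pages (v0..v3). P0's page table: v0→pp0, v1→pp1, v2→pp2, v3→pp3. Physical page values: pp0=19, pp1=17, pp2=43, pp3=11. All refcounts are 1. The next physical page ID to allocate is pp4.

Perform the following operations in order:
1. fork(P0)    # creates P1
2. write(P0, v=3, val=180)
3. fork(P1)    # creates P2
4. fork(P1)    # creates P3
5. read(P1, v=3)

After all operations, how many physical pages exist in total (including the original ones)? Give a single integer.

Answer: 5

Derivation:
Op 1: fork(P0) -> P1. 4 ppages; refcounts: pp0:2 pp1:2 pp2:2 pp3:2
Op 2: write(P0, v3, 180). refcount(pp3)=2>1 -> COPY to pp4. 5 ppages; refcounts: pp0:2 pp1:2 pp2:2 pp3:1 pp4:1
Op 3: fork(P1) -> P2. 5 ppages; refcounts: pp0:3 pp1:3 pp2:3 pp3:2 pp4:1
Op 4: fork(P1) -> P3. 5 ppages; refcounts: pp0:4 pp1:4 pp2:4 pp3:3 pp4:1
Op 5: read(P1, v3) -> 11. No state change.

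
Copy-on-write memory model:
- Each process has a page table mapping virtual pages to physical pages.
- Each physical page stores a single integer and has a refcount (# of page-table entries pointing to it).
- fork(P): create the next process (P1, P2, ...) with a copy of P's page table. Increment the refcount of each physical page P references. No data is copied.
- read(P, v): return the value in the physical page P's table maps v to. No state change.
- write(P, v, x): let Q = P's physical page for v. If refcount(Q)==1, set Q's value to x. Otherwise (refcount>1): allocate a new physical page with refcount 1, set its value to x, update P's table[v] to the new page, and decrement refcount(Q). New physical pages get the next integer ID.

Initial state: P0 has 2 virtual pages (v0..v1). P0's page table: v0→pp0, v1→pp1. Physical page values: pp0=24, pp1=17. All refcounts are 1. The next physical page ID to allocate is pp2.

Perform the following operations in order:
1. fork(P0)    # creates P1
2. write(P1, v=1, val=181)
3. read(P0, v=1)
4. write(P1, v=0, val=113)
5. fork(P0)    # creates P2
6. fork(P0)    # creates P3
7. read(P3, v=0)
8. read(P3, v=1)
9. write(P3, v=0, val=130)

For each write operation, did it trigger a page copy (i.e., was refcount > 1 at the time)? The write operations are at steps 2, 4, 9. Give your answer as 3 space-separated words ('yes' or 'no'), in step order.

Op 1: fork(P0) -> P1. 2 ppages; refcounts: pp0:2 pp1:2
Op 2: write(P1, v1, 181). refcount(pp1)=2>1 -> COPY to pp2. 3 ppages; refcounts: pp0:2 pp1:1 pp2:1
Op 3: read(P0, v1) -> 17. No state change.
Op 4: write(P1, v0, 113). refcount(pp0)=2>1 -> COPY to pp3. 4 ppages; refcounts: pp0:1 pp1:1 pp2:1 pp3:1
Op 5: fork(P0) -> P2. 4 ppages; refcounts: pp0:2 pp1:2 pp2:1 pp3:1
Op 6: fork(P0) -> P3. 4 ppages; refcounts: pp0:3 pp1:3 pp2:1 pp3:1
Op 7: read(P3, v0) -> 24. No state change.
Op 8: read(P3, v1) -> 17. No state change.
Op 9: write(P3, v0, 130). refcount(pp0)=3>1 -> COPY to pp4. 5 ppages; refcounts: pp0:2 pp1:3 pp2:1 pp3:1 pp4:1

yes yes yes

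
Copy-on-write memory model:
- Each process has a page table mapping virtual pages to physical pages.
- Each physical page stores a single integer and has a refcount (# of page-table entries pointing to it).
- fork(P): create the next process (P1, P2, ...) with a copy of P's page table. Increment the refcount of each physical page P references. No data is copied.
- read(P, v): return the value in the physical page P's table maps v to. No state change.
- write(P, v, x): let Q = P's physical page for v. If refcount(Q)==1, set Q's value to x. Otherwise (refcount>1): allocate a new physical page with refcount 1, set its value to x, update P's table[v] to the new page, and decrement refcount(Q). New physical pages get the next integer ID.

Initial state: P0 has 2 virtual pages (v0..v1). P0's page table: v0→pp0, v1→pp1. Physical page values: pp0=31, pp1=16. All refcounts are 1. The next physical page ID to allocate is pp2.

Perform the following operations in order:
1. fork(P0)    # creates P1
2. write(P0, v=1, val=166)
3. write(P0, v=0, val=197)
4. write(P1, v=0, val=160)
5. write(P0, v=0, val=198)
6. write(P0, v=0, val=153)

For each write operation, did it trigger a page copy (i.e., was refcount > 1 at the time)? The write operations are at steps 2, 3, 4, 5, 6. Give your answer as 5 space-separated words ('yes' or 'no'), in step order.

Op 1: fork(P0) -> P1. 2 ppages; refcounts: pp0:2 pp1:2
Op 2: write(P0, v1, 166). refcount(pp1)=2>1 -> COPY to pp2. 3 ppages; refcounts: pp0:2 pp1:1 pp2:1
Op 3: write(P0, v0, 197). refcount(pp0)=2>1 -> COPY to pp3. 4 ppages; refcounts: pp0:1 pp1:1 pp2:1 pp3:1
Op 4: write(P1, v0, 160). refcount(pp0)=1 -> write in place. 4 ppages; refcounts: pp0:1 pp1:1 pp2:1 pp3:1
Op 5: write(P0, v0, 198). refcount(pp3)=1 -> write in place. 4 ppages; refcounts: pp0:1 pp1:1 pp2:1 pp3:1
Op 6: write(P0, v0, 153). refcount(pp3)=1 -> write in place. 4 ppages; refcounts: pp0:1 pp1:1 pp2:1 pp3:1

yes yes no no no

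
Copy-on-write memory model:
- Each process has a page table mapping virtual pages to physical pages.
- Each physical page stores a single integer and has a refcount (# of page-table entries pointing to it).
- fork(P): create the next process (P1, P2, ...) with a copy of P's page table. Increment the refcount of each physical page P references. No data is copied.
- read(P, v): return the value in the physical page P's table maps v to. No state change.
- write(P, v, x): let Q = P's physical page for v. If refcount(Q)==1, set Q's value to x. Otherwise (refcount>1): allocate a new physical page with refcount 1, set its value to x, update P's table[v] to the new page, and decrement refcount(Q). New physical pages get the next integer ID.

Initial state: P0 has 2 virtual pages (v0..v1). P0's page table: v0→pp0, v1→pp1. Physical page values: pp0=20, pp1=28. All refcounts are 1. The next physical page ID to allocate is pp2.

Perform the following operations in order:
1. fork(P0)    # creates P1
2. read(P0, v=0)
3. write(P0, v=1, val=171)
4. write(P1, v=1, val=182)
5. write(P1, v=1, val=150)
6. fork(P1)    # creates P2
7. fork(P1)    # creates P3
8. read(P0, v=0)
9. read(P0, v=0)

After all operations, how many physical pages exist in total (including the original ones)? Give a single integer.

Op 1: fork(P0) -> P1. 2 ppages; refcounts: pp0:2 pp1:2
Op 2: read(P0, v0) -> 20. No state change.
Op 3: write(P0, v1, 171). refcount(pp1)=2>1 -> COPY to pp2. 3 ppages; refcounts: pp0:2 pp1:1 pp2:1
Op 4: write(P1, v1, 182). refcount(pp1)=1 -> write in place. 3 ppages; refcounts: pp0:2 pp1:1 pp2:1
Op 5: write(P1, v1, 150). refcount(pp1)=1 -> write in place. 3 ppages; refcounts: pp0:2 pp1:1 pp2:1
Op 6: fork(P1) -> P2. 3 ppages; refcounts: pp0:3 pp1:2 pp2:1
Op 7: fork(P1) -> P3. 3 ppages; refcounts: pp0:4 pp1:3 pp2:1
Op 8: read(P0, v0) -> 20. No state change.
Op 9: read(P0, v0) -> 20. No state change.

Answer: 3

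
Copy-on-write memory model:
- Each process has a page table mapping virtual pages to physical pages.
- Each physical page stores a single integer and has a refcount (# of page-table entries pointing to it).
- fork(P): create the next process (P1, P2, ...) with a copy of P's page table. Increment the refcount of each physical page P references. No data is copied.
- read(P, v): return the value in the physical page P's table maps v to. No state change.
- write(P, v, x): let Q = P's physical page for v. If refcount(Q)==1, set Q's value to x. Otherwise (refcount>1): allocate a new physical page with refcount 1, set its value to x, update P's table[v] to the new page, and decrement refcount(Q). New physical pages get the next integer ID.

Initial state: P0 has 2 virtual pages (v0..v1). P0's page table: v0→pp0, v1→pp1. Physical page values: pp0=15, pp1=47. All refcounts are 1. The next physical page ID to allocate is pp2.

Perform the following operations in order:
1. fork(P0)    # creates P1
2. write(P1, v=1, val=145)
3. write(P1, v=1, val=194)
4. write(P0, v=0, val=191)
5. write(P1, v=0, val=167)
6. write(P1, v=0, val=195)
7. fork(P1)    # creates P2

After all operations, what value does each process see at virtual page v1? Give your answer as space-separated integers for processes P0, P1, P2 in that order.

Op 1: fork(P0) -> P1. 2 ppages; refcounts: pp0:2 pp1:2
Op 2: write(P1, v1, 145). refcount(pp1)=2>1 -> COPY to pp2. 3 ppages; refcounts: pp0:2 pp1:1 pp2:1
Op 3: write(P1, v1, 194). refcount(pp2)=1 -> write in place. 3 ppages; refcounts: pp0:2 pp1:1 pp2:1
Op 4: write(P0, v0, 191). refcount(pp0)=2>1 -> COPY to pp3. 4 ppages; refcounts: pp0:1 pp1:1 pp2:1 pp3:1
Op 5: write(P1, v0, 167). refcount(pp0)=1 -> write in place. 4 ppages; refcounts: pp0:1 pp1:1 pp2:1 pp3:1
Op 6: write(P1, v0, 195). refcount(pp0)=1 -> write in place. 4 ppages; refcounts: pp0:1 pp1:1 pp2:1 pp3:1
Op 7: fork(P1) -> P2. 4 ppages; refcounts: pp0:2 pp1:1 pp2:2 pp3:1
P0: v1 -> pp1 = 47
P1: v1 -> pp2 = 194
P2: v1 -> pp2 = 194

Answer: 47 194 194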